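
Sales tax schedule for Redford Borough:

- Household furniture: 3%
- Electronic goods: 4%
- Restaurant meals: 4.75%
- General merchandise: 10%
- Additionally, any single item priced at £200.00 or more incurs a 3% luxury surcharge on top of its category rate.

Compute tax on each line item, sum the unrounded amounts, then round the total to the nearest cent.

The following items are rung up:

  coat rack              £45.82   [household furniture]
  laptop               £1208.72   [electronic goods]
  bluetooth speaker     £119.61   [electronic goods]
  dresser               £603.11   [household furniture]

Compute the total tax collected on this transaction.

Coat rack £45.82: household furniture → 3% → £1.3746
Laptop £1208.72: electronic goods → 4% + 3% surcharge = 7% → £84.6104
Bluetooth speaker £119.61: electronic goods → 4% → £4.7844
Dresser £603.11: household furniture → 3% + 3% surcharge = 6% → £36.1866
Unrounded tax sum = £126.956 → £126.96

£126.96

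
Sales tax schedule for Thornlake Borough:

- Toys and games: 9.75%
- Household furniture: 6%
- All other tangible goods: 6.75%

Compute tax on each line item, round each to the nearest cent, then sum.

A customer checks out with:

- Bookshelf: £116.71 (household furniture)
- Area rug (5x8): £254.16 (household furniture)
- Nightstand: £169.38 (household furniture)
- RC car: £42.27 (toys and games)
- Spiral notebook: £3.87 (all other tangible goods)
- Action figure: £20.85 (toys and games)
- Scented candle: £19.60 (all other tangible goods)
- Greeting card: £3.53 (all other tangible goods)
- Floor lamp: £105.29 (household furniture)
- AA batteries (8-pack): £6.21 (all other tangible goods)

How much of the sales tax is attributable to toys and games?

£6.15

RC car £42.27: toys and games → 9.75% → £4.12
Action figure £20.85: toys and games → 9.75% → £2.03
Tax on toys and games = £4.12 + £2.03 = £6.15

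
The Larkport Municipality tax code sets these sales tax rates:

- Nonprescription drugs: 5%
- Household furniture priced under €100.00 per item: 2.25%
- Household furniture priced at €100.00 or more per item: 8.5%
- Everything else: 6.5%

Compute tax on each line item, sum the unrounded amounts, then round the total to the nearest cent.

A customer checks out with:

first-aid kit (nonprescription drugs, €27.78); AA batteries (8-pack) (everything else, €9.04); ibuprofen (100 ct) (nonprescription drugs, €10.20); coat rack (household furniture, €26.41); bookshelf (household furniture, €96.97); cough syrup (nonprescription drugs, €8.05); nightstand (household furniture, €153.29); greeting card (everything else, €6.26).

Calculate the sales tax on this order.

€19.10

First-aid kit €27.78: nonprescription drugs → 5% → €1.389
AA batteries (8-pack) €9.04: everything else → 6.5% → €0.5876
Ibuprofen (100 ct) €10.20: nonprescription drugs → 5% → €0.51
Coat rack €26.41: household furniture, under €100.00 → 2.25% → €0.594225
Bookshelf €96.97: household furniture, under €100.00 → 2.25% → €2.181825
Cough syrup €8.05: nonprescription drugs → 5% → €0.4025
Nightstand €153.29: household furniture, €100.00 or more → 8.5% → €13.02965
Greeting card €6.26: everything else → 6.5% → €0.4069
Unrounded tax sum = €19.1017 → €19.10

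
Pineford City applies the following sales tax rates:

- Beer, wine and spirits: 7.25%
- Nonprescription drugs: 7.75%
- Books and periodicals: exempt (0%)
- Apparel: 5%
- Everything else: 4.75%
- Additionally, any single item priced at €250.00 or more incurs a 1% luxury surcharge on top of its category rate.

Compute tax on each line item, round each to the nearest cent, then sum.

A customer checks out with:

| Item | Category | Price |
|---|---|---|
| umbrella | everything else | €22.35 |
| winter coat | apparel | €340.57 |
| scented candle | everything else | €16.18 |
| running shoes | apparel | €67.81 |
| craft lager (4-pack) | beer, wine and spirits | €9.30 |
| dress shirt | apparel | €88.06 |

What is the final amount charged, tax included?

€574.99

Umbrella €22.35: everything else → 4.75% → €1.06
Winter coat €340.57: apparel → 5% + 1% surcharge = 6% → €20.43
Scented candle €16.18: everything else → 4.75% → €0.77
Running shoes €67.81: apparel → 5% → €3.39
Craft lager (4-pack) €9.30: beer, wine and spirits → 7.25% → €0.67
Dress shirt €88.06: apparel → 5% → €4.40
Subtotal = €544.27; tax = €30.72; total due = €574.99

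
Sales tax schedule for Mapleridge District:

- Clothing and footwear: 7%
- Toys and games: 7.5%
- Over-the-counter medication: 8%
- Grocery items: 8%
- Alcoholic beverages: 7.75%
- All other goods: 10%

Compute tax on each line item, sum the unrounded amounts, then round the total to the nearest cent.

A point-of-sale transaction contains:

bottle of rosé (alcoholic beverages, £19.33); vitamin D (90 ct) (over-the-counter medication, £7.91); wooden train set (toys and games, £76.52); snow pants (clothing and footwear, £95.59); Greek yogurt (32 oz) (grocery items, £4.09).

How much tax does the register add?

Bottle of rosé £19.33: alcoholic beverages → 7.75% → £1.498075
Vitamin D (90 ct) £7.91: over-the-counter medication → 8% → £0.6328
Wooden train set £76.52: toys and games → 7.5% → £5.739
Snow pants £95.59: clothing and footwear → 7% → £6.6913
Greek yogurt (32 oz) £4.09: grocery items → 8% → £0.3272
Unrounded tax sum = £14.888375 → £14.89

£14.89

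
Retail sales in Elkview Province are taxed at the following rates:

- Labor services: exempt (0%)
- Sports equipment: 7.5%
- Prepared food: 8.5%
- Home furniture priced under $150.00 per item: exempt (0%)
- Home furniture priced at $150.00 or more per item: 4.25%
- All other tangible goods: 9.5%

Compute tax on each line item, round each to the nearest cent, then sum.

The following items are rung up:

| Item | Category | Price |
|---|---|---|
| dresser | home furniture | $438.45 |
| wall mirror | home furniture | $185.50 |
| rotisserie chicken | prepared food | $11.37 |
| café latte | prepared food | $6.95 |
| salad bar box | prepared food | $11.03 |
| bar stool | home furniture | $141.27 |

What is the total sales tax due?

$29.01

Dresser $438.45: home furniture, $150.00 or more → 4.25% → $18.63
Wall mirror $185.50: home furniture, $150.00 or more → 4.25% → $7.88
Rotisserie chicken $11.37: prepared food → 8.5% → $0.97
Café latte $6.95: prepared food → 8.5% → $0.59
Salad bar box $11.03: prepared food → 8.5% → $0.94
Bar stool $141.27: home furniture, under $150.00 → 0% → $0.00
Total tax = $18.63 + $7.88 + $0.97 + $0.59 + $0.94 = $29.01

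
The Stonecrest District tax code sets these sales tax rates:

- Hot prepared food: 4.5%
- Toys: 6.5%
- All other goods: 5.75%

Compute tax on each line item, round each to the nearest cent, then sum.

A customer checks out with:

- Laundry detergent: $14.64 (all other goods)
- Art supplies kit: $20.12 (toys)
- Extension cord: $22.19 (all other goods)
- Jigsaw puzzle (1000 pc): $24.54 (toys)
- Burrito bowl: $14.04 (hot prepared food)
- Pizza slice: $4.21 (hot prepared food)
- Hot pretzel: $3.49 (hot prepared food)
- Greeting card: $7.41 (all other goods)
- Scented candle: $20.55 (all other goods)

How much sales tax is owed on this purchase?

$7.62

Laundry detergent $14.64: all other goods → 5.75% → $0.84
Art supplies kit $20.12: toys → 6.5% → $1.31
Extension cord $22.19: all other goods → 5.75% → $1.28
Jigsaw puzzle (1000 pc) $24.54: toys → 6.5% → $1.60
Burrito bowl $14.04: hot prepared food → 4.5% → $0.63
Pizza slice $4.21: hot prepared food → 4.5% → $0.19
Hot pretzel $3.49: hot prepared food → 4.5% → $0.16
Greeting card $7.41: all other goods → 5.75% → $0.43
Scented candle $20.55: all other goods → 5.75% → $1.18
Total tax = $0.84 + $1.31 + $1.28 + $1.60 + $0.63 + $0.19 + $0.16 + $0.43 + $1.18 = $7.62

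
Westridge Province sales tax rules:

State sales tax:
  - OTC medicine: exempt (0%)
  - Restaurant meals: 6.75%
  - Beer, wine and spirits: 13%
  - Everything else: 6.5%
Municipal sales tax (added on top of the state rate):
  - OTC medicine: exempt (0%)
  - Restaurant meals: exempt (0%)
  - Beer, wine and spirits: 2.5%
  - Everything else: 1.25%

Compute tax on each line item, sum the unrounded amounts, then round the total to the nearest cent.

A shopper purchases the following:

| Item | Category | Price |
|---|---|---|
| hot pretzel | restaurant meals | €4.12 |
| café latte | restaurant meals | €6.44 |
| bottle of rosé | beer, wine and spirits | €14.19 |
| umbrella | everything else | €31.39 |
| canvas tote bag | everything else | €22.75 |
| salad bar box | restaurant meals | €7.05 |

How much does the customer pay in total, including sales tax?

€93.52

Hot pretzel €4.12: restaurant meals → 6.75% + 0% municipal = 6.75% → €0.2781
Café latte €6.44: restaurant meals → 6.75% + 0% municipal = 6.75% → €0.4347
Bottle of rosé €14.19: beer, wine and spirits → 13% + 2.5% municipal = 15.5% → €2.19945
Umbrella €31.39: everything else → 6.5% + 1.25% municipal = 7.75% → €2.432725
Canvas tote bag €22.75: everything else → 6.5% + 1.25% municipal = 7.75% → €1.763125
Salad bar box €7.05: restaurant meals → 6.75% + 0% municipal = 6.75% → €0.475875
Subtotal = €85.94; unrounded tax = €7.583975 → €7.58; total due = €93.52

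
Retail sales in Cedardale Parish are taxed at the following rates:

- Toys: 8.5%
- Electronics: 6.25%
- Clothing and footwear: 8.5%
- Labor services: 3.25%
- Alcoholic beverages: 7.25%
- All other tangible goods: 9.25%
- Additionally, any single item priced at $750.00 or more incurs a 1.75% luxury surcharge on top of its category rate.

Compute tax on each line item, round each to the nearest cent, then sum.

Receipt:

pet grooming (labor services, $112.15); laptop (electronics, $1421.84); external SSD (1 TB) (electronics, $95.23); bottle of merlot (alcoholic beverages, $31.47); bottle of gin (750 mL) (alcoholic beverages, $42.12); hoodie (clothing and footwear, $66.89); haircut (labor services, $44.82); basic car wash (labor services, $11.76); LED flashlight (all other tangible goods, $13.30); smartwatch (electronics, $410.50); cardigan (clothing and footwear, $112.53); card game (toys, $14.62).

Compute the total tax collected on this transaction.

Pet grooming $112.15: labor services → 3.25% → $3.64
Laptop $1421.84: electronics → 6.25% + 1.75% surcharge = 8% → $113.75
External SSD (1 TB) $95.23: electronics → 6.25% → $5.95
Bottle of merlot $31.47: alcoholic beverages → 7.25% → $2.28
Bottle of gin (750 mL) $42.12: alcoholic beverages → 7.25% → $3.05
Hoodie $66.89: clothing and footwear → 8.5% → $5.69
Haircut $44.82: labor services → 3.25% → $1.46
Basic car wash $11.76: labor services → 3.25% → $0.38
LED flashlight $13.30: all other tangible goods → 9.25% → $1.23
Smartwatch $410.50: electronics → 6.25% → $25.66
Cardigan $112.53: clothing and footwear → 8.5% → $9.57
Card game $14.62: toys → 8.5% → $1.24
Total tax = $3.64 + $113.75 + $5.95 + $2.28 + $3.05 + $5.69 + $1.46 + $0.38 + $1.23 + $25.66 + $9.57 + $1.24 = $173.90

$173.90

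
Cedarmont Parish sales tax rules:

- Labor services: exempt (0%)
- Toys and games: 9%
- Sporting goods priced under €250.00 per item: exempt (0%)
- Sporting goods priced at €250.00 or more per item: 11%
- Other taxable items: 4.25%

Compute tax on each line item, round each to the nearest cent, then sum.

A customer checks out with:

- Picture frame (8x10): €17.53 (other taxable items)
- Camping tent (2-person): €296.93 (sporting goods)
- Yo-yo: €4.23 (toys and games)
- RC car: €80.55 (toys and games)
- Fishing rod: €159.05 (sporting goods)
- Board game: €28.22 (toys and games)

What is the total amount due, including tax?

€630.09

Picture frame (8x10) €17.53: other taxable items → 4.25% → €0.75
Camping tent (2-person) €296.93: sporting goods, €250.00 or more → 11% → €32.66
Yo-yo €4.23: toys and games → 9% → €0.38
RC car €80.55: toys and games → 9% → €7.25
Fishing rod €159.05: sporting goods, under €250.00 → 0% → €0.00
Board game €28.22: toys and games → 9% → €2.54
Subtotal = €586.51; tax = €43.58; total due = €630.09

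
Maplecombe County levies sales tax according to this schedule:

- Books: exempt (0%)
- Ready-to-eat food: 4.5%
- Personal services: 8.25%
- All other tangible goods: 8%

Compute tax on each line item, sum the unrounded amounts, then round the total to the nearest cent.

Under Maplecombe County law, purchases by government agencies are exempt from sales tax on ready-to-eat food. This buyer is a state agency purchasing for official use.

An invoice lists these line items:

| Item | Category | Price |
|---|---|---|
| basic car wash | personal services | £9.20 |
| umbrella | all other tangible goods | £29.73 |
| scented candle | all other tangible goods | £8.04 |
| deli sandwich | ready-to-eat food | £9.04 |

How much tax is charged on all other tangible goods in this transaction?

£3.02

Umbrella £29.73: all other tangible goods → 8% → £2.3784
Scented candle £8.04: all other tangible goods → 8% → £0.6432
Tax on all other tangible goods: unrounded sum = £3.0216 → £3.02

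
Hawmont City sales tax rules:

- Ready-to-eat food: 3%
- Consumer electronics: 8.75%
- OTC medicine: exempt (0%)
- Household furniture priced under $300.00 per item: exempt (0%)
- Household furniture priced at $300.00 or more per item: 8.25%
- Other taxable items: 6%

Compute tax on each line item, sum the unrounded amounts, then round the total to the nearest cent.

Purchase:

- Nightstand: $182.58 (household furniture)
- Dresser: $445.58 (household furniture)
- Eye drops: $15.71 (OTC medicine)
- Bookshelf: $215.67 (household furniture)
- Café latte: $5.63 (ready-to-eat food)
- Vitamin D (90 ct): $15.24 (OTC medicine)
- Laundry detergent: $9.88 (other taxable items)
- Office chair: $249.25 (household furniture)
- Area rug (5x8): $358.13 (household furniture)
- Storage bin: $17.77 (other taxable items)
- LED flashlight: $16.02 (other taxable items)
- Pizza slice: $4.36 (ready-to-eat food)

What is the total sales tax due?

Nightstand $182.58: household furniture, under $300.00 → 0% → $0.00
Dresser $445.58: household furniture, $300.00 or more → 8.25% → $36.76035
Eye drops $15.71: OTC medicine → 0% → $0.00
Bookshelf $215.67: household furniture, under $300.00 → 0% → $0.00
Café latte $5.63: ready-to-eat food → 3% → $0.1689
Vitamin D (90 ct) $15.24: OTC medicine → 0% → $0.00
Laundry detergent $9.88: other taxable items → 6% → $0.5928
Office chair $249.25: household furniture, under $300.00 → 0% → $0.00
Area rug (5x8) $358.13: household furniture, $300.00 or more → 8.25% → $29.545725
Storage bin $17.77: other taxable items → 6% → $1.0662
LED flashlight $16.02: other taxable items → 6% → $0.9612
Pizza slice $4.36: ready-to-eat food → 3% → $0.1308
Unrounded tax sum = $69.225975 → $69.23

$69.23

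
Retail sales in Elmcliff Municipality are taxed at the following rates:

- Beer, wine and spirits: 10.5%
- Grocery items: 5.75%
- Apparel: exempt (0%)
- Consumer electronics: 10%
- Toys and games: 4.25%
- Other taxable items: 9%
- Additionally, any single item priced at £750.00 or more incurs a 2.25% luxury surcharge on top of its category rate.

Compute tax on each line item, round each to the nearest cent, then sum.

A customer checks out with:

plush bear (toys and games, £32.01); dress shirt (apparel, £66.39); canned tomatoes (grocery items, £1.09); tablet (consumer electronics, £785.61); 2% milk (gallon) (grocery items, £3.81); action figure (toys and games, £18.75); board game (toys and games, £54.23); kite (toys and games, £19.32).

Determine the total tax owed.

Plush bear £32.01: toys and games → 4.25% → £1.36
Dress shirt £66.39: apparel → 0% → £0.00
Canned tomatoes £1.09: grocery items → 5.75% → £0.06
Tablet £785.61: consumer electronics → 10% + 2.25% surcharge = 12.25% → £96.24
2% milk (gallon) £3.81: grocery items → 5.75% → £0.22
Action figure £18.75: toys and games → 4.25% → £0.80
Board game £54.23: toys and games → 4.25% → £2.30
Kite £19.32: toys and games → 4.25% → £0.82
Total tax = £1.36 + £0.06 + £96.24 + £0.22 + £0.80 + £2.30 + £0.82 = £101.80

£101.80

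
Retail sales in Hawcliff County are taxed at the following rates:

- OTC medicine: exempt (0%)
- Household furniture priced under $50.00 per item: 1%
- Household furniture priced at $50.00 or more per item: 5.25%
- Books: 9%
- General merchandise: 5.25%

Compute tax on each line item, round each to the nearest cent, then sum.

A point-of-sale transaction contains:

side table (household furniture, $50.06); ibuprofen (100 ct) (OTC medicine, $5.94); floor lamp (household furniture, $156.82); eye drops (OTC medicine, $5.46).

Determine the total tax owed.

Side table $50.06: household furniture, $50.00 or more → 5.25% → $2.63
Ibuprofen (100 ct) $5.94: OTC medicine → 0% → $0.00
Floor lamp $156.82: household furniture, $50.00 or more → 5.25% → $8.23
Eye drops $5.46: OTC medicine → 0% → $0.00
Total tax = $2.63 + $8.23 = $10.86

$10.86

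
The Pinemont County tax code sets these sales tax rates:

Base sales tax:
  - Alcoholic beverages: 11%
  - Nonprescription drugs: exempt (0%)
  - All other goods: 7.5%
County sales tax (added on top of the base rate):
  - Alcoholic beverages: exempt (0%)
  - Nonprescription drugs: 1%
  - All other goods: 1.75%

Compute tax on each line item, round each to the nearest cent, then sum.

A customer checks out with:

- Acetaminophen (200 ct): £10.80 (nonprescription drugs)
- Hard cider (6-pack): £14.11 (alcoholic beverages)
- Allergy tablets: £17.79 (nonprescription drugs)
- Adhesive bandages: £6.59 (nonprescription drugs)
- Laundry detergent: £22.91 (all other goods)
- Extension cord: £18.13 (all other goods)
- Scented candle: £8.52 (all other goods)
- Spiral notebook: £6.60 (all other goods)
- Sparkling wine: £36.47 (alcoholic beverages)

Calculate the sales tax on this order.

£11.12

Acetaminophen (200 ct) £10.80: nonprescription drugs → 0% + 1% county = 1% → £0.11
Hard cider (6-pack) £14.11: alcoholic beverages → 11% + 0% county = 11% → £1.55
Allergy tablets £17.79: nonprescription drugs → 0% + 1% county = 1% → £0.18
Adhesive bandages £6.59: nonprescription drugs → 0% + 1% county = 1% → £0.07
Laundry detergent £22.91: all other goods → 7.5% + 1.75% county = 9.25% → £2.12
Extension cord £18.13: all other goods → 7.5% + 1.75% county = 9.25% → £1.68
Scented candle £8.52: all other goods → 7.5% + 1.75% county = 9.25% → £0.79
Spiral notebook £6.60: all other goods → 7.5% + 1.75% county = 9.25% → £0.61
Sparkling wine £36.47: alcoholic beverages → 11% + 0% county = 11% → £4.01
Total tax = £0.11 + £1.55 + £0.18 + £0.07 + £2.12 + £1.68 + £0.79 + £0.61 + £4.01 = £11.12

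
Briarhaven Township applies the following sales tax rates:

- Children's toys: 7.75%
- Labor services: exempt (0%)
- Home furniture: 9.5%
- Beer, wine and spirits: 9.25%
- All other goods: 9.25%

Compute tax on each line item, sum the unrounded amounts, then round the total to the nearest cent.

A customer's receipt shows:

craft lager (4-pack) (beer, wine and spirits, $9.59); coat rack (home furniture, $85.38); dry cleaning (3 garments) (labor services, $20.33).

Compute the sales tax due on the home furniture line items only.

$8.11

Coat rack $85.38: home furniture → 9.5% → $8.1111
Tax on home furniture: unrounded sum = $8.1111 → $8.11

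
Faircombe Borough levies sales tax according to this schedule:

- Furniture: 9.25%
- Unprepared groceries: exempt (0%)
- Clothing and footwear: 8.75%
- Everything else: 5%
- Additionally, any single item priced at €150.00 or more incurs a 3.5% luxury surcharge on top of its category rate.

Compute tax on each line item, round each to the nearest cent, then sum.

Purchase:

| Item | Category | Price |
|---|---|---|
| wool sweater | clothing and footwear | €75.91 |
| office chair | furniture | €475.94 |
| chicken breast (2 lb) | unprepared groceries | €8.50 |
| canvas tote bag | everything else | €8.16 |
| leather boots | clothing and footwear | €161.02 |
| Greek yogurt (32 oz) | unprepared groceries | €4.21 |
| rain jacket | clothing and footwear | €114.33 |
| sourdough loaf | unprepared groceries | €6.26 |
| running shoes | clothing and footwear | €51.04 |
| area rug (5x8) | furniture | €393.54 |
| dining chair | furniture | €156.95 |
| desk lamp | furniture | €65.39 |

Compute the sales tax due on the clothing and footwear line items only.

Wool sweater €75.91: clothing and footwear → 8.75% → €6.64
Leather boots €161.02: clothing and footwear → 8.75% + 3.5% surcharge = 12.25% → €19.72
Rain jacket €114.33: clothing and footwear → 8.75% → €10.00
Running shoes €51.04: clothing and footwear → 8.75% → €4.47
Tax on clothing and footwear = €6.64 + €19.72 + €10.00 + €4.47 = €40.83

€40.83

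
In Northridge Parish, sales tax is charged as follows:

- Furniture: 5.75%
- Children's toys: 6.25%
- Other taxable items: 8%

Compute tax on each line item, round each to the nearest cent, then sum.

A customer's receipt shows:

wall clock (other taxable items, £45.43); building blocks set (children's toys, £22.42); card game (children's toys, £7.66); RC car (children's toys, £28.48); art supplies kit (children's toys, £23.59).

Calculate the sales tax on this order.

£8.76

Wall clock £45.43: other taxable items → 8% → £3.63
Building blocks set £22.42: children's toys → 6.25% → £1.40
Card game £7.66: children's toys → 6.25% → £0.48
RC car £28.48: children's toys → 6.25% → £1.78
Art supplies kit £23.59: children's toys → 6.25% → £1.47
Total tax = £3.63 + £1.40 + £0.48 + £1.78 + £1.47 = £8.76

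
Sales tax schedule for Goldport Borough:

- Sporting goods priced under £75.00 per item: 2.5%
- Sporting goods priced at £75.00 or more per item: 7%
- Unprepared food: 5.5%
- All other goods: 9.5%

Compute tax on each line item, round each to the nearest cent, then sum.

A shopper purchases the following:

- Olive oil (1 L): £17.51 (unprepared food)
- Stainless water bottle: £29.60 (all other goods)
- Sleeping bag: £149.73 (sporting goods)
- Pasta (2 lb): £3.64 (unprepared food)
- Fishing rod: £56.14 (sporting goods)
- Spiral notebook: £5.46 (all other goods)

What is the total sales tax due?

£16.37

Olive oil (1 L) £17.51: unprepared food → 5.5% → £0.96
Stainless water bottle £29.60: all other goods → 9.5% → £2.81
Sleeping bag £149.73: sporting goods, £75.00 or more → 7% → £10.48
Pasta (2 lb) £3.64: unprepared food → 5.5% → £0.20
Fishing rod £56.14: sporting goods, under £75.00 → 2.5% → £1.40
Spiral notebook £5.46: all other goods → 9.5% → £0.52
Total tax = £0.96 + £2.81 + £10.48 + £0.20 + £1.40 + £0.52 = £16.37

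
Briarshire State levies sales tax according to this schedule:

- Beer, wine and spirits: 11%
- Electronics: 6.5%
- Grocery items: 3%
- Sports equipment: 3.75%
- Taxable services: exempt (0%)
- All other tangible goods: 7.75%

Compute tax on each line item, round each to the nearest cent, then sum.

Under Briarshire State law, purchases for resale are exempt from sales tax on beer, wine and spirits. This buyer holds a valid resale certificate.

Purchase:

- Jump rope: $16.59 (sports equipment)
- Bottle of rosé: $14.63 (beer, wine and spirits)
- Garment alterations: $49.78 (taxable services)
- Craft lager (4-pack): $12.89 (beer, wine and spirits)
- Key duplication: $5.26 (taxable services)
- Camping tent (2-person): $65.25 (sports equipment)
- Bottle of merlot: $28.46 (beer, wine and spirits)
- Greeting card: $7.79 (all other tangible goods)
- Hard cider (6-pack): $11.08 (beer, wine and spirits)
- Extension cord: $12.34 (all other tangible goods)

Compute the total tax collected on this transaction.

$4.63

Jump rope $16.59: sports equipment → 3.75% → $0.62
Bottle of rosé $14.63: beer, wine and spirits, buyer-exempt → 0% → $0.00
Garment alterations $49.78: taxable services → 0% → $0.00
Craft lager (4-pack) $12.89: beer, wine and spirits, buyer-exempt → 0% → $0.00
Key duplication $5.26: taxable services → 0% → $0.00
Camping tent (2-person) $65.25: sports equipment → 3.75% → $2.45
Bottle of merlot $28.46: beer, wine and spirits, buyer-exempt → 0% → $0.00
Greeting card $7.79: all other tangible goods → 7.75% → $0.60
Hard cider (6-pack) $11.08: beer, wine and spirits, buyer-exempt → 0% → $0.00
Extension cord $12.34: all other tangible goods → 7.75% → $0.96
Total tax = $0.62 + $2.45 + $0.60 + $0.96 = $4.63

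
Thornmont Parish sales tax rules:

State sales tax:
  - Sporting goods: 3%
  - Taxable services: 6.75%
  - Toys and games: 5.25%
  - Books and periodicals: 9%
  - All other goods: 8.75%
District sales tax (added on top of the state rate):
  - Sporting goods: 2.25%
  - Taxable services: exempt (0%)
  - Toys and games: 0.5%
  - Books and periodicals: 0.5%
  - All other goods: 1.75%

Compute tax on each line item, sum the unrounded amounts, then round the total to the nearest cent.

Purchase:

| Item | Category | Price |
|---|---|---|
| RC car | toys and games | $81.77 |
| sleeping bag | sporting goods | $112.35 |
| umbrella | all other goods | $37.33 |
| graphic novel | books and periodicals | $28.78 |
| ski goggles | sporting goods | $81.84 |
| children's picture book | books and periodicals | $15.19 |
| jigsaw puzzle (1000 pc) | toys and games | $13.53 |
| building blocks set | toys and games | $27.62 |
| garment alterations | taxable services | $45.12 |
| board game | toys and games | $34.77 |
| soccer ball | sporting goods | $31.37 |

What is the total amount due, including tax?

RC car $81.77: toys and games → 5.25% + 0.5% district = 5.75% → $4.701775
Sleeping bag $112.35: sporting goods → 3% + 2.25% district = 5.25% → $5.898375
Umbrella $37.33: all other goods → 8.75% + 1.75% district = 10.5% → $3.91965
Graphic novel $28.78: books and periodicals → 9% + 0.5% district = 9.5% → $2.7341
Ski goggles $81.84: sporting goods → 3% + 2.25% district = 5.25% → $4.2966
Children's picture book $15.19: books and periodicals → 9% + 0.5% district = 9.5% → $1.44305
Jigsaw puzzle (1000 pc) $13.53: toys and games → 5.25% + 0.5% district = 5.75% → $0.777975
Building blocks set $27.62: toys and games → 5.25% + 0.5% district = 5.75% → $1.58815
Garment alterations $45.12: taxable services → 6.75% + 0% district = 6.75% → $3.0456
Board game $34.77: toys and games → 5.25% + 0.5% district = 5.75% → $1.999275
Soccer ball $31.37: sporting goods → 3% + 2.25% district = 5.25% → $1.646925
Subtotal = $509.67; unrounded tax = $32.051475 → $32.05; total due = $541.72

$541.72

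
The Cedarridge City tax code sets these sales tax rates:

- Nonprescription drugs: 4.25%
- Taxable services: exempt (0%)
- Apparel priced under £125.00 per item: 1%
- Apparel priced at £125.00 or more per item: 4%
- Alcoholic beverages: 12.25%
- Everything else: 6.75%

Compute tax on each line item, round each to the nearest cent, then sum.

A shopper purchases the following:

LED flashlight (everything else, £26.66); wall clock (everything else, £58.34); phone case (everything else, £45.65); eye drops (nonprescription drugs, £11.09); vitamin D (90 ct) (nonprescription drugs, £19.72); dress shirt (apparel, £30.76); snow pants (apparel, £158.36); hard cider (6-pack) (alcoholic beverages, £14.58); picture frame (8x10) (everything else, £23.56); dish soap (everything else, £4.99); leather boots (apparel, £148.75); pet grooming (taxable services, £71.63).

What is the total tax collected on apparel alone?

Dress shirt £30.76: apparel, under £125.00 → 1% → £0.31
Snow pants £158.36: apparel, £125.00 or more → 4% → £6.33
Leather boots £148.75: apparel, £125.00 or more → 4% → £5.95
Tax on apparel = £0.31 + £6.33 + £5.95 = £12.59

£12.59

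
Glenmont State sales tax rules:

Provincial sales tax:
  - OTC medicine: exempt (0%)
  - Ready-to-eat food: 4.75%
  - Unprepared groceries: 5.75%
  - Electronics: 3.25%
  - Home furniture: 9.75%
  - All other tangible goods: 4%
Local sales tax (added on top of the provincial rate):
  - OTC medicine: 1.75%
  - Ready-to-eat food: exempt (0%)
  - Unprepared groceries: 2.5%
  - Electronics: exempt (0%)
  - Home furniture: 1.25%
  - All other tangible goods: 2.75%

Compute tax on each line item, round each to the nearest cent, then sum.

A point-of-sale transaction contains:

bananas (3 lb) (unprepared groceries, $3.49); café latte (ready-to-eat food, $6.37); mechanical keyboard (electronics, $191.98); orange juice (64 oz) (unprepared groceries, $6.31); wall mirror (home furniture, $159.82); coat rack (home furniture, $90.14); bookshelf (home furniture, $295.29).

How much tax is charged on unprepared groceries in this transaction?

Bananas (3 lb) $3.49: unprepared groceries → 5.75% + 2.5% local = 8.25% → $0.29
Orange juice (64 oz) $6.31: unprepared groceries → 5.75% + 2.5% local = 8.25% → $0.52
Tax on unprepared groceries = $0.29 + $0.52 = $0.81

$0.81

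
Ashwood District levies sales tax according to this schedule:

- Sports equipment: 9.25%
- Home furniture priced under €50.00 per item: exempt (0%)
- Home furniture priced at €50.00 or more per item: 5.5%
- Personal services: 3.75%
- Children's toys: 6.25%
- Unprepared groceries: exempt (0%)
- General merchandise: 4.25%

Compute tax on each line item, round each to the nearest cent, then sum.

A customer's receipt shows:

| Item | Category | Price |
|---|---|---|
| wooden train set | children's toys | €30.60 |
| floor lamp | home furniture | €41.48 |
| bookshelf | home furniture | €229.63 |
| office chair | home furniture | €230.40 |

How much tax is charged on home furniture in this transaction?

Floor lamp €41.48: home furniture, under €50.00 → 0% → €0.00
Bookshelf €229.63: home furniture, €50.00 or more → 5.5% → €12.63
Office chair €230.40: home furniture, €50.00 or more → 5.5% → €12.67
Tax on home furniture = €0.00 + €12.63 + €12.67 = €25.30

€25.30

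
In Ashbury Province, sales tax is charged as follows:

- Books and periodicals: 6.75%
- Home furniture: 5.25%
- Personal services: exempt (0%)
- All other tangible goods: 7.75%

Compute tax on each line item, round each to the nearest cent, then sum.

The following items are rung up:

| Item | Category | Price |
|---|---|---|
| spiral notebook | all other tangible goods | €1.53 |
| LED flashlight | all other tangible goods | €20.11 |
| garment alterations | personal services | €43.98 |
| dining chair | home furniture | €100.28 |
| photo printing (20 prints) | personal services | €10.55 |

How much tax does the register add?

Spiral notebook €1.53: all other tangible goods → 7.75% → €0.12
LED flashlight €20.11: all other tangible goods → 7.75% → €1.56
Garment alterations €43.98: personal services → 0% → €0.00
Dining chair €100.28: home furniture → 5.25% → €5.26
Photo printing (20 prints) €10.55: personal services → 0% → €0.00
Total tax = €0.12 + €1.56 + €5.26 = €6.94

€6.94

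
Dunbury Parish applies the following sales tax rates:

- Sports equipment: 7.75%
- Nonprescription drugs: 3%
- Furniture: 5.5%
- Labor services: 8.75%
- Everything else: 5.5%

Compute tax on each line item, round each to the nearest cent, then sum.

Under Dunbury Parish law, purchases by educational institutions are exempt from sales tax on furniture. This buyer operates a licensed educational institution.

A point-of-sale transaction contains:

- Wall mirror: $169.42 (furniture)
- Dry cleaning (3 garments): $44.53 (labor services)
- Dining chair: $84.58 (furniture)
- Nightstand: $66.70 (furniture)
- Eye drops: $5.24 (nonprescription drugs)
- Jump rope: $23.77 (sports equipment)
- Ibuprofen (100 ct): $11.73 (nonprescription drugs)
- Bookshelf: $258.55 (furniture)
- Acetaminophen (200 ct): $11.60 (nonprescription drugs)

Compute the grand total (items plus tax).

$682.72

Wall mirror $169.42: furniture, buyer-exempt → 0% → $0.00
Dry cleaning (3 garments) $44.53: labor services → 8.75% → $3.90
Dining chair $84.58: furniture, buyer-exempt → 0% → $0.00
Nightstand $66.70: furniture, buyer-exempt → 0% → $0.00
Eye drops $5.24: nonprescription drugs → 3% → $0.16
Jump rope $23.77: sports equipment → 7.75% → $1.84
Ibuprofen (100 ct) $11.73: nonprescription drugs → 3% → $0.35
Bookshelf $258.55: furniture, buyer-exempt → 0% → $0.00
Acetaminophen (200 ct) $11.60: nonprescription drugs → 3% → $0.35
Subtotal = $676.12; tax = $6.60; total due = $682.72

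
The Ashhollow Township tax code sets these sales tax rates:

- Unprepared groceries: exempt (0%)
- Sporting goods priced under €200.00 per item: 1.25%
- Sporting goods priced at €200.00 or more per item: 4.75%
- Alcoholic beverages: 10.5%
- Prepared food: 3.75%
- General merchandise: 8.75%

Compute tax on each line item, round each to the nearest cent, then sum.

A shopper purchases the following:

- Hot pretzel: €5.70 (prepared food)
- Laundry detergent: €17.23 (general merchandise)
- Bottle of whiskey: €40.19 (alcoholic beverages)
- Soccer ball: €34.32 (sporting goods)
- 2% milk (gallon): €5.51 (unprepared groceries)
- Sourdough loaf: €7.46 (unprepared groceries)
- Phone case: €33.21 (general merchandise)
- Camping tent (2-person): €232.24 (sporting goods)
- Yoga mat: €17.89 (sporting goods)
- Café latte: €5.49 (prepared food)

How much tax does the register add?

Hot pretzel €5.70: prepared food → 3.75% → €0.21
Laundry detergent €17.23: general merchandise → 8.75% → €1.51
Bottle of whiskey €40.19: alcoholic beverages → 10.5% → €4.22
Soccer ball €34.32: sporting goods, under €200.00 → 1.25% → €0.43
2% milk (gallon) €5.51: unprepared groceries → 0% → €0.00
Sourdough loaf €7.46: unprepared groceries → 0% → €0.00
Phone case €33.21: general merchandise → 8.75% → €2.91
Camping tent (2-person) €232.24: sporting goods, €200.00 or more → 4.75% → €11.03
Yoga mat €17.89: sporting goods, under €200.00 → 1.25% → €0.22
Café latte €5.49: prepared food → 3.75% → €0.21
Total tax = €0.21 + €1.51 + €4.22 + €0.43 + €2.91 + €11.03 + €0.22 + €0.21 = €20.74

€20.74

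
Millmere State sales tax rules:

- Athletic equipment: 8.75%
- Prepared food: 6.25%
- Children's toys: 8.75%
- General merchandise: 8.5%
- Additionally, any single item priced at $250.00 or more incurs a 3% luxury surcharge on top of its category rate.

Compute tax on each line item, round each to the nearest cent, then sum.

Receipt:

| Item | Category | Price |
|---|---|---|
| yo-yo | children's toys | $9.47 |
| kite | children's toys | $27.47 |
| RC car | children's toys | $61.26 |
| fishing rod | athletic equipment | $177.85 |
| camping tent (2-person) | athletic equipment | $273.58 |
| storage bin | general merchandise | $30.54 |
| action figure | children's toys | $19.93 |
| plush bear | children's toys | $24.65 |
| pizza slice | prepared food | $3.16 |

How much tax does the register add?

Yo-yo $9.47: children's toys → 8.75% → $0.83
Kite $27.47: children's toys → 8.75% → $2.40
RC car $61.26: children's toys → 8.75% → $5.36
Fishing rod $177.85: athletic equipment → 8.75% → $15.56
Camping tent (2-person) $273.58: athletic equipment → 8.75% + 3% surcharge = 11.75% → $32.15
Storage bin $30.54: general merchandise → 8.5% → $2.60
Action figure $19.93: children's toys → 8.75% → $1.74
Plush bear $24.65: children's toys → 8.75% → $2.16
Pizza slice $3.16: prepared food → 6.25% → $0.20
Total tax = $0.83 + $2.40 + $5.36 + $15.56 + $32.15 + $2.60 + $1.74 + $2.16 + $0.20 = $63.00

$63.00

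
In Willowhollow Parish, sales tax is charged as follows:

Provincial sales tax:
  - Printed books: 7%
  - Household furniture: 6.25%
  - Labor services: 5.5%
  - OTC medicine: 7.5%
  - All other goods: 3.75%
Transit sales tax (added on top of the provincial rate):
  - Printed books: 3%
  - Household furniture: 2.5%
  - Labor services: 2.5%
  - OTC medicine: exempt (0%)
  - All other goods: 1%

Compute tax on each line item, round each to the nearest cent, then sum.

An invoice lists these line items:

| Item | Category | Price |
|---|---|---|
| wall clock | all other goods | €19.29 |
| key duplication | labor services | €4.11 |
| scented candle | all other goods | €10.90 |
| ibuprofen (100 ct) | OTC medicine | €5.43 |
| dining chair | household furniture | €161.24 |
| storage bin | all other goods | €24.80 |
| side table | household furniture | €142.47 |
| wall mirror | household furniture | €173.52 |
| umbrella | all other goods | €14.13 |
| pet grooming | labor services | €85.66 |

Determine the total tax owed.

€52.64

Wall clock €19.29: all other goods → 3.75% + 1% transit = 4.75% → €0.92
Key duplication €4.11: labor services → 5.5% + 2.5% transit = 8% → €0.33
Scented candle €10.90: all other goods → 3.75% + 1% transit = 4.75% → €0.52
Ibuprofen (100 ct) €5.43: OTC medicine → 7.5% + 0% transit = 7.5% → €0.41
Dining chair €161.24: household furniture → 6.25% + 2.5% transit = 8.75% → €14.11
Storage bin €24.80: all other goods → 3.75% + 1% transit = 4.75% → €1.18
Side table €142.47: household furniture → 6.25% + 2.5% transit = 8.75% → €12.47
Wall mirror €173.52: household furniture → 6.25% + 2.5% transit = 8.75% → €15.18
Umbrella €14.13: all other goods → 3.75% + 1% transit = 4.75% → €0.67
Pet grooming €85.66: labor services → 5.5% + 2.5% transit = 8% → €6.85
Total tax = €0.92 + €0.33 + €0.52 + €0.41 + €14.11 + €1.18 + €12.47 + €15.18 + €0.67 + €6.85 = €52.64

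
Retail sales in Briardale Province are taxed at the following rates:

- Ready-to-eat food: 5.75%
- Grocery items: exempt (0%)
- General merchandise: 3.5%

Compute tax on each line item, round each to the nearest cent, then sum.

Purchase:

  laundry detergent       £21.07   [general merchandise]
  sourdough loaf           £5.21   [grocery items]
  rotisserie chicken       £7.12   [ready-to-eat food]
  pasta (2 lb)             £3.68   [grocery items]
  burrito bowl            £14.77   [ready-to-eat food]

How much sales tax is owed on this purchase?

£2.00

Laundry detergent £21.07: general merchandise → 3.5% → £0.74
Sourdough loaf £5.21: grocery items → 0% → £0.00
Rotisserie chicken £7.12: ready-to-eat food → 5.75% → £0.41
Pasta (2 lb) £3.68: grocery items → 0% → £0.00
Burrito bowl £14.77: ready-to-eat food → 5.75% → £0.85
Total tax = £0.74 + £0.41 + £0.85 = £2.00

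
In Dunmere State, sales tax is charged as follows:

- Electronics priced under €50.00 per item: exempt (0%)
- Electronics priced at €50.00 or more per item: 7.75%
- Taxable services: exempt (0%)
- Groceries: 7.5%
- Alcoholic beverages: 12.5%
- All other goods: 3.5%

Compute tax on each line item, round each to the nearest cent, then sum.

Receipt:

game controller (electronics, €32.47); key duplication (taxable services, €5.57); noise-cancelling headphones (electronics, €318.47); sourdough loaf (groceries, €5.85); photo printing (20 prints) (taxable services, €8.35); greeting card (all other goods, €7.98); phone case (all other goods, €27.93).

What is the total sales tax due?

€26.38

Game controller €32.47: electronics, under €50.00 → 0% → €0.00
Key duplication €5.57: taxable services → 0% → €0.00
Noise-cancelling headphones €318.47: electronics, €50.00 or more → 7.75% → €24.68
Sourdough loaf €5.85: groceries → 7.5% → €0.44
Photo printing (20 prints) €8.35: taxable services → 0% → €0.00
Greeting card €7.98: all other goods → 3.5% → €0.28
Phone case €27.93: all other goods → 3.5% → €0.98
Total tax = €24.68 + €0.44 + €0.28 + €0.98 = €26.38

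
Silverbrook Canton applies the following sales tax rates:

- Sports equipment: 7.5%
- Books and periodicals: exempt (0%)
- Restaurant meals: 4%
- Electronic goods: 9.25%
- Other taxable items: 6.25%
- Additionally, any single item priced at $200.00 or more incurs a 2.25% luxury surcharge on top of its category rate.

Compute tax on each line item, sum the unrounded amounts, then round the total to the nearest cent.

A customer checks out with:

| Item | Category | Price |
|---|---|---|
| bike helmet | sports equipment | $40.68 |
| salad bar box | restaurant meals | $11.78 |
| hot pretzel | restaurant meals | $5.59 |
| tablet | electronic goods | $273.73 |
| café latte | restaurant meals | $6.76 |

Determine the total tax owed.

$35.50

Bike helmet $40.68: sports equipment → 7.5% → $3.051
Salad bar box $11.78: restaurant meals → 4% → $0.4712
Hot pretzel $5.59: restaurant meals → 4% → $0.2236
Tablet $273.73: electronic goods → 9.25% + 2.25% surcharge = 11.5% → $31.47895
Café latte $6.76: restaurant meals → 4% → $0.2704
Unrounded tax sum = $35.49515 → $35.50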